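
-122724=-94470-28254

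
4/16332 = 1/4083 ≈ 0.000245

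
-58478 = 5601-64079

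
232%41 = 27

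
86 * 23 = 1978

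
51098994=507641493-456542499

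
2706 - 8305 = -5599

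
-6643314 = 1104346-7747660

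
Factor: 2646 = 2^1*3^3*7^2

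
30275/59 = 513 + 8/59 ≈ 513.14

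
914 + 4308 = 5222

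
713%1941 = 713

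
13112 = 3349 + 9763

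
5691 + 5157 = 10848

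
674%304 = 66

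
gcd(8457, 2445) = 3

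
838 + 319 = 1157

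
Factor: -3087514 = -1*2^1*29^1*53233^1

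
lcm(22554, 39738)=834498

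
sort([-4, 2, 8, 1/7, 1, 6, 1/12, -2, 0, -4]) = [-4, -4, -2, 0, 1/12, 1/7, 1, 2, 6, 8]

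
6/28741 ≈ 0.000209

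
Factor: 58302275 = 5^2*61^1*38231^1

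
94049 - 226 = 93823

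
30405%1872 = 453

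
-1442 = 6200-7642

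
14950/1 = 14950 = 14950.00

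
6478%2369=1740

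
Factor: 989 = 23^1 * 43^1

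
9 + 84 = 93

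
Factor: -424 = -1*2^3*53^1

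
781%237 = 70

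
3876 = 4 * 969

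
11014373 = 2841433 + 8172940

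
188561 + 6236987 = 6425548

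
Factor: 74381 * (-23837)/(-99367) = 11^2 * 197^1 * 74381^1 * 99367^(-1) = 1773019897/99367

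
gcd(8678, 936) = 2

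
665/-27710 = -133/5542 ≈ -0.0240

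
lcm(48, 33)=528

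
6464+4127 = 10591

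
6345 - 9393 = -3048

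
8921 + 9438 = 18359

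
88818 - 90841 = -2023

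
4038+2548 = 6586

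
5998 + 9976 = 15974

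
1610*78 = 125580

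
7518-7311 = 207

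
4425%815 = 350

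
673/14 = 48 + 1/14 ≈ 48.07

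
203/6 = 33 + 5/6 ≈ 33.83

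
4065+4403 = 8468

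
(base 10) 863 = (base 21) 1k2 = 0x35f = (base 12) 5bb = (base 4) 31133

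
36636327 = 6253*5859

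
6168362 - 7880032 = -1711670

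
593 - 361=232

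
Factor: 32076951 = 3^1*10692317^1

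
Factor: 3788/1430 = 2^1 * 5^(-1) * 11^(-1) * 13^(-1) * 947^1 = 1894/715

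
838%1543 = 838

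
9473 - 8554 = 919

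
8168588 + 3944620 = 12113208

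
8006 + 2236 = 10242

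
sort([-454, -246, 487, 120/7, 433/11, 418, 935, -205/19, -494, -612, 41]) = [-612, -494, -454, -246, -205/19, 120/7, 433/11, 41, 418, 487, 935]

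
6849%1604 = 433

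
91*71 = 6461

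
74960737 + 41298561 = 116259298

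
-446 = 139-585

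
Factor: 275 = 5^2 * 11^1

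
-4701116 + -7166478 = -11867594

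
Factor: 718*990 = 2^2*3^2*5^1*11^1*359^1 = 710820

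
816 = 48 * 17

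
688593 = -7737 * (-89)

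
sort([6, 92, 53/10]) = [53/10, 6, 92]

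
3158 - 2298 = 860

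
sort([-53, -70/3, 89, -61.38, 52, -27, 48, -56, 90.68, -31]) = [-61.38, -56, -53, -31, -27, -70/3, 48, 52, 89, 90.68]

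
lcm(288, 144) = 288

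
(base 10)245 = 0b11110101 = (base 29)8d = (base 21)be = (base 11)203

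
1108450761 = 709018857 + 399431904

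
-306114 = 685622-991736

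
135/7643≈0.0177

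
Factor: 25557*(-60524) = -1*2^2*3^1*7^1*1217^1*15131^1 = -1546811868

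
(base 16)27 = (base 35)14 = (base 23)1g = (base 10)39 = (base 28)1b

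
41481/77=3771/7 ≈ 538.71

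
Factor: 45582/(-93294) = -1 * 3^(-1) * 73^(-1) * 107^1 = -107/219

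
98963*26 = 2573038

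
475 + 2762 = 3237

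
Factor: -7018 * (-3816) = 2^4 * 3^2 * 11^2 * 29^1 * 53^1 = 26780688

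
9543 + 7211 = 16754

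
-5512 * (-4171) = 22990552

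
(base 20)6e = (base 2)10000110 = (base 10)134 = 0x86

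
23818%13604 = 10214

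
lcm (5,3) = 15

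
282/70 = 4 + 1/35 ≈ 4.03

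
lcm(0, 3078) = 0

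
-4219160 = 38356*(-110)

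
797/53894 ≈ 0.0148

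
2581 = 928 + 1653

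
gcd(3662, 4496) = 2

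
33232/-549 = -60 - 292/549 ≈ -60.53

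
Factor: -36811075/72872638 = -1*2^(-1)*5^2*7^1*269^(-1)*7129^(-1)*11071^1 = -1937425/3835402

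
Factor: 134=2^1*67^1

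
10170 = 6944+3226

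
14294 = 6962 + 7332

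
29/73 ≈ 0.397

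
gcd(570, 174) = 6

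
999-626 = 373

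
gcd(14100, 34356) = 12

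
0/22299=0=0.00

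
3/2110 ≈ 0.00142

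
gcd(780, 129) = 3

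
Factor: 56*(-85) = -1*2^3*5^1*7^1*17^1 = -4760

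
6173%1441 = 409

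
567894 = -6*(-94649)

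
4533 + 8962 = 13495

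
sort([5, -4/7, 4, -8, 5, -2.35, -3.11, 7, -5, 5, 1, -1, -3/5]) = [-8, -5, -3.11, -2.35, -1, -3/5, -4/7, 1, 4, 5, 5, 5, 7]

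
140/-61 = -2 - 18/61 ≈ -2.30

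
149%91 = 58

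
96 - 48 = 48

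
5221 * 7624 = 39804904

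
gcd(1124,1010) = 2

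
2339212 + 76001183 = 78340395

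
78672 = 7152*11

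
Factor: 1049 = 1049^1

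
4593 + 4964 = 9557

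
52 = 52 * 1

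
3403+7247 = 10650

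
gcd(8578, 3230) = 2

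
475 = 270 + 205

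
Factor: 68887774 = 2^1*17^2*119183^1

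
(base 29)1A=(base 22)1H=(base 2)100111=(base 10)39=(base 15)29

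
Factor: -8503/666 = -1*2^(-1)*3^(-2)*11^1*37^(-1)*773^1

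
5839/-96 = -60 - 79/96 ≈ -60.82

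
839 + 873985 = 874824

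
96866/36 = 2690 + 13/18 ≈ 2690.72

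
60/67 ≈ 0.896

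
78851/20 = 3942 + 11/20 = 3942.55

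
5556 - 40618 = -35062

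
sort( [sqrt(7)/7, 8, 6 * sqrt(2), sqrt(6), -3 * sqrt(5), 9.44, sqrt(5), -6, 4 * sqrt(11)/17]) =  [-3 * sqrt(5), -6, sqrt(7)/7, 4 * sqrt(11)/17, sqrt(5), sqrt(6), 8, 6 * sqrt(2), 9.44]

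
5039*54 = 272106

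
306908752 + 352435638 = 659344390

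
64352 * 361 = 23231072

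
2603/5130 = 137/270 ≈ 0.507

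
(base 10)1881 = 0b11101011001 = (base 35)1iq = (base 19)540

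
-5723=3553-9276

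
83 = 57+26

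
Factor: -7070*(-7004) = 2^3*5^1*7^1*17^1*101^1*103^1 = 49518280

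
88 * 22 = 1936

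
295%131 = 33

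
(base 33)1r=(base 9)66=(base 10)60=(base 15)40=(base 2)111100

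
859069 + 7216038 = 8075107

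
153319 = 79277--74042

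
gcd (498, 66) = 6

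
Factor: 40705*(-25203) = -1*3^1*5^1*7^1*31^1*271^1*1163^1 = -1025888115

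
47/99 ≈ 0.475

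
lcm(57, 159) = 3021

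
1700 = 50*34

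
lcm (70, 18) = 630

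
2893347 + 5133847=8027194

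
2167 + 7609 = 9776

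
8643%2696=555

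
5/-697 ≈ -0.00717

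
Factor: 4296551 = 7^1*37^1*53^1*313^1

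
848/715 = 1+133/715 ≈ 1.19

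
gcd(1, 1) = 1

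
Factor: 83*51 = 3^1*17^1*83^1 = 4233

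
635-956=-321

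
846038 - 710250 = 135788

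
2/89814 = 1/44907 ≈ 0.0000223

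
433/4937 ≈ 0.0877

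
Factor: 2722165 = 5^1 * 23^1 * 23671^1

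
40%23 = 17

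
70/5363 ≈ 0.0131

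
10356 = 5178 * 2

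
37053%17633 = 1787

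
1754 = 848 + 906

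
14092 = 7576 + 6516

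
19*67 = 1273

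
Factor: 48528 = 2^4*3^2*337^1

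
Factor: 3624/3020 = 2^1*3^1*5^ (-1) = 6/5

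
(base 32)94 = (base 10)292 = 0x124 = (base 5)2132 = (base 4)10210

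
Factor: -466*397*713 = -1*2^1*23^1*31^1*233^1*397^1 = -131906426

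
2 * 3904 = 7808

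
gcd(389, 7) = 1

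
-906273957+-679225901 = -1585499858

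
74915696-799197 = 74116499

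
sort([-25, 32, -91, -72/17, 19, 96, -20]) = [-91, -25, -20, -72/17, 19, 32, 96]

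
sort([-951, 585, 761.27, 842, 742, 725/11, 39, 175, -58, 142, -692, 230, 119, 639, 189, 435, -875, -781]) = [-951, -875, -781, -692, -58, 39, 725/11, 119, 142, 175, 189, 230, 435, 585, 639, 742, 761.27, 842]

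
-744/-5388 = 62/449 ≈ 0.138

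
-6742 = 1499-8241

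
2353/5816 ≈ 0.405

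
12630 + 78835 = 91465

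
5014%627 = 625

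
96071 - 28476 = 67595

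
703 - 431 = 272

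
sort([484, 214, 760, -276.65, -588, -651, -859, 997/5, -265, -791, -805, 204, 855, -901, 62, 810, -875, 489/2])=[-901, -875, -859, -805, -791, -651, -588, -276.65, -265, 62, 997/5, 204, 214, 489/2, 484, 760, 810, 855]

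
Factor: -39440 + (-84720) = -1 * 2^8 * 5^1 * 97^1 = -124160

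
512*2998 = 1534976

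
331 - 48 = 283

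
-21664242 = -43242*501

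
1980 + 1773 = 3753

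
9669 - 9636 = 33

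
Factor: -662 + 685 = 23^1 = 23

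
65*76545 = 4975425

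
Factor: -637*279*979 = -1*3^2*7^2*11^1*13^1*31^1*89^1 = -173990817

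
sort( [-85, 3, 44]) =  [-85, 3, 44]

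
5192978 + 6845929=12038907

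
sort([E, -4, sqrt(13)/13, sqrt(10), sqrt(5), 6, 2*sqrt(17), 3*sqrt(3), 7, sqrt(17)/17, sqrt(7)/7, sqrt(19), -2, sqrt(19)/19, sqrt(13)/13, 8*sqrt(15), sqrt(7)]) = [-4, -2, sqrt(19)/19, sqrt(17)/17, sqrt(13)/13, sqrt(13)/13, sqrt(7)/7, sqrt(5), sqrt(7), E, sqrt(10), sqrt(19), 3*sqrt(3), 6, 7, 2*sqrt(17), 8*sqrt(15)]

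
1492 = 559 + 933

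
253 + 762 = 1015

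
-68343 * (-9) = 615087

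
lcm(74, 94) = 3478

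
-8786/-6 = 1464 + 1/3≈1464.33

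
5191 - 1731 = 3460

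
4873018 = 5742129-869111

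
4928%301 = 112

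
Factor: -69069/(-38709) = 3^(-1)*7^1*13^1*17^(-1) = 91/51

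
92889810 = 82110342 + 10779468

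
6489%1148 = 749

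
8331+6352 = 14683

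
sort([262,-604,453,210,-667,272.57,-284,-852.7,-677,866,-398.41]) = [-852.7,-677,-667,-604,-398.41,-284,210,262,272.57,453,866]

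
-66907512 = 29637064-96544576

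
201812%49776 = 2708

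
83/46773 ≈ 0.00177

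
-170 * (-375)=63750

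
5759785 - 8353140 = -2593355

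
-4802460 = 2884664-7687124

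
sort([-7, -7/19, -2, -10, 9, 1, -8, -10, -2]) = [-10, -10, -8, -7, -2, -2, -7/19, 1, 9]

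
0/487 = 0 = 0.00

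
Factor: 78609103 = 179^1*439157^1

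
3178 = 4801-1623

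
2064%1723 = 341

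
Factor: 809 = 809^1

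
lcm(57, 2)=114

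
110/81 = 1 + 29/81 ≈ 1.36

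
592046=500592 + 91454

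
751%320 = 111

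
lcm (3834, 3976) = 107352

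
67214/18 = 3734 + 1/9 ≈ 3734.11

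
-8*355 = -2840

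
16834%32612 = 16834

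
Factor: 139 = 139^1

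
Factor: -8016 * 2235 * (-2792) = 2^7 * 3^2 * 5^1 * 149^1 * 167^1 * 349^1 = 50020801920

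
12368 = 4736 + 7632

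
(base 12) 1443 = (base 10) 2355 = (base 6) 14523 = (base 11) 1851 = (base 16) 933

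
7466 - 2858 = 4608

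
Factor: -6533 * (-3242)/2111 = 2^1 * 47^1 * 139^1 * 1621^1 * 2111^(-1) = 21179986/2111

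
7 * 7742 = 54194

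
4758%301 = 243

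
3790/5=758=758.00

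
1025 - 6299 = -5274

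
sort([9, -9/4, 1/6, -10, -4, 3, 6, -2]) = [-10, -4, -9/4, -2, 1/6, 3, 6, 9]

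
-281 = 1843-2124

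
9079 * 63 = 571977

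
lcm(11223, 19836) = 852948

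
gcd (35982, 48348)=18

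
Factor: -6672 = -1*2^4*3^1*139^1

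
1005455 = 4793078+-3787623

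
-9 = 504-513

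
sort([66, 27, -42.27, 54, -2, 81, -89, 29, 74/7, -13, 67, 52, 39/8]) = [-89, -42.27, -13, -2, 39/8, 74/7, 27, 29, 52, 54, 66, 67, 81]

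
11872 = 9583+2289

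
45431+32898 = 78329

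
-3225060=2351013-5576073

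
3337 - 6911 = -3574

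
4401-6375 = -1974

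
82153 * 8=657224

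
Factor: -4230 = -1 * 2^1 * 3^2 * 5^1 * 47^1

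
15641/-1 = -15641 = -15641.00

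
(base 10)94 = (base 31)31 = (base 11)86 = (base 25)3j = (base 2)1011110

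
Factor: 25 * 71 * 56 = 2^3 * 5^2 * 7^1 * 71^1 = 99400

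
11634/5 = 2326 + 4/5 = 2326.80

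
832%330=172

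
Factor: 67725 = 3^2*5^2*7^1*43^1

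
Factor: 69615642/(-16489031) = -1 * 2^1 * 3^1 * 13^(-1) * 17^(-1) * 71^1 * 74611^(-1) * 163417^1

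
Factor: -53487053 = -1*107^1*499879^1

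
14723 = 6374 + 8349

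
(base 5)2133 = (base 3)101212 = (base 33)8t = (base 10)293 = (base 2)100100101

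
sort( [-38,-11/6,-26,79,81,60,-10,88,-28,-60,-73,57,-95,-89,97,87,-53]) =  [-95,-89,-73,-60,-53,-38,-28,-26,-10,-11/6,57,60,79,81,87,88,97]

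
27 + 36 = 63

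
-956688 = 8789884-9746572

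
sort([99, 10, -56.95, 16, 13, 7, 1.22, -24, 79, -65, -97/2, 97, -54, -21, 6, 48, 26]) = [-65, -56.95, -54, -97/2, -24, -21, 1.22, 6, 7, 10, 13, 16, 26, 48, 79, 97, 99]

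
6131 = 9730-3599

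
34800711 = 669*52019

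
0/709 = 0 = 0.00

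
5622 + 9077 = 14699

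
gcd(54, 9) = 9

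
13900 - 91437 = -77537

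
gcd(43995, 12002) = 1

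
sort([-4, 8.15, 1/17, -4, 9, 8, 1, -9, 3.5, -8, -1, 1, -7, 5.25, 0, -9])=[-9, -9, -8, -7, -4, -4, -1, 0, 1/17, 1, 1, 3.5, 5.25, 8, 8.15, 9]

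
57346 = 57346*1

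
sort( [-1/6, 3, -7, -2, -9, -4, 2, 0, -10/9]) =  [-9, -7, -4, -2, -10/9, -1/6, 0, 2, 3]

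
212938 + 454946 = 667884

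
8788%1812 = 1540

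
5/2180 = 1/436 ≈ 0.00229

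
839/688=1 + 151/688 ≈ 1.22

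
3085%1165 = 755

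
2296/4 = 574 = 574.00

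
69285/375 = 184 + 19/25 = 184.76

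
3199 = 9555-6356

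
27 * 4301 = 116127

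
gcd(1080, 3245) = 5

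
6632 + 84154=90786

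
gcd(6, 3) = 3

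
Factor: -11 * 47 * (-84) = 2^2 * 3^1 * 7^1 * 11^1 * 47^1 = 43428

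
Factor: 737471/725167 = 7^1*23^(-1)*41^(-1)*137^1 = 959/943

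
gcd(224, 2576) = 112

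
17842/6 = 8921/3 ≈ 2973.67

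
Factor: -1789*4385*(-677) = 5^1*677^1*877^1*1789^1 = 5310905905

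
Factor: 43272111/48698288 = 2^(-4)*3^1*2557^1*5641^1*3043643^(-1)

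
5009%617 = 73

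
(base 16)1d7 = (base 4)13113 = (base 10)471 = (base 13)2a3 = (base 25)il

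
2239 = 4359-2120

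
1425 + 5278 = 6703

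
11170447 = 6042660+5127787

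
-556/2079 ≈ -0.267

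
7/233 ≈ 0.0300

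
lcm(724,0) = 0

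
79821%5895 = 3186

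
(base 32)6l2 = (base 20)h0i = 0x1aa2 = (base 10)6818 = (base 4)1222202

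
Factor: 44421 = 3^1*13^1*17^1*67^1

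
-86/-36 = 43/18 ≈ 2.39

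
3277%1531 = 215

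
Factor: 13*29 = 13^1*29^1 = 377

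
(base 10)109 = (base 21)54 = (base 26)45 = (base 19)5e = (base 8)155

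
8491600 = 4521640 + 3969960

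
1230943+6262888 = 7493831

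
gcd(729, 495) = 9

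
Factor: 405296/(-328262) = -1*2^3*11^(-1)*43^(-1)*73^1 = -584/473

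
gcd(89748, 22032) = 324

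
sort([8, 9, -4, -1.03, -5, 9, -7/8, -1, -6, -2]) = [-6, -5, -4, -2, -1.03, -1, -7/8, 8, 9, 9]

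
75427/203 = 371 + 114/203 ≈ 371.56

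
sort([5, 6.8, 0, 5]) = [0, 5, 5, 6.8]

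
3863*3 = 11589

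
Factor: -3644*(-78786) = 2^3*3^3*911^1*1459^1 = 287096184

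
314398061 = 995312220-680914159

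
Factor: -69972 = -1 * 2^2 * 3^1 * 7^3 * 17^1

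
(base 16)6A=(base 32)3A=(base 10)106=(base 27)3P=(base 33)37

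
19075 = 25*763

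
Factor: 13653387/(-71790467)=-1 * 3^3 * 7^(-1) * 11^1 * 41^(-2) * 6101^(-1) * 45971^1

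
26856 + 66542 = 93398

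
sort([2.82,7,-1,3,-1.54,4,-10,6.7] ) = [-10,-1.54,-1,2.82,3,4,6.7,7] 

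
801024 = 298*2688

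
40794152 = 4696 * 8687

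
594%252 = 90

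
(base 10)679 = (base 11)568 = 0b1010100111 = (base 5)10204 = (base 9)834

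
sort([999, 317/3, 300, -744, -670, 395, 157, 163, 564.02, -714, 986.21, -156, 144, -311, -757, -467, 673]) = [-757, -744, -714, -670, -467, -311, -156, 317/3, 144, 157, 163, 300, 395, 564.02, 673, 986.21, 999]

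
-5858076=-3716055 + -2142021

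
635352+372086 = 1007438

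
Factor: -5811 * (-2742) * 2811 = 2^1 * 3^3 * 13^1 * 149^1 * 457^1 * 937^1 = 44789804982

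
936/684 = 1 + 7/19 ≈ 1.37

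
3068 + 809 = 3877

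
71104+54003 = 125107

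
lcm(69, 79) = 5451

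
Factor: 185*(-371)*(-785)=5^2*7^1*37^1*53^1*157^1=53878475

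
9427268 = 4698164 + 4729104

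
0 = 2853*0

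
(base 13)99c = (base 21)3fc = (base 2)11001110010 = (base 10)1650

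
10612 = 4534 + 6078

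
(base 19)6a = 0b1111100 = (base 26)4k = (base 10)124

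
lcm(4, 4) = 4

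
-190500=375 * (-508)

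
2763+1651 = 4414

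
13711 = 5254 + 8457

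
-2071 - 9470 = -11541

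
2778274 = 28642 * 97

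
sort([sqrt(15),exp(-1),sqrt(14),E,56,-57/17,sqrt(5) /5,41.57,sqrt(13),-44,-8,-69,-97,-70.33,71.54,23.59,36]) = [-97,-70.33,-69,-44,-8,-57/17,exp(-1),sqrt(5) /5,E,sqrt(13),sqrt(14),sqrt(15),23.59,36,41.57,56,71.54]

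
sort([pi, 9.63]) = [pi, 9.63]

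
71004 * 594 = 42176376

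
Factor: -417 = -1*3^1*139^1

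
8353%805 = 303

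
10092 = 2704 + 7388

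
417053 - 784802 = -367749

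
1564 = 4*391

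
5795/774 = 7 + 377/774 ≈ 7.49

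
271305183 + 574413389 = 845718572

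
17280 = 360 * 48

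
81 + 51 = 132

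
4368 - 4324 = 44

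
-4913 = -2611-2302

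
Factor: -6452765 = -1 * 5^1 * 11^1 * 23^1 * 5101^1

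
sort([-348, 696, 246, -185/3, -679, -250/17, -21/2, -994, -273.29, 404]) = [-994, -679, -348, -273.29, -185/3, -250/17, -21/2, 246, 404, 696]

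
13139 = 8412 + 4727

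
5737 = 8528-2791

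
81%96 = 81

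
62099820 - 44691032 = 17408788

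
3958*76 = 300808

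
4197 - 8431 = -4234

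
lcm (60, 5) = 60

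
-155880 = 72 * (-2165)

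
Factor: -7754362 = -1*2^1*7^1*11^1*43^1*1171^1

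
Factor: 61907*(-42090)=-1*2^1*3^1*5^1*23^1*31^1*61^1*1997^1=-2605665630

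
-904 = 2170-3074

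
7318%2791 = 1736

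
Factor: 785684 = 2^2 * 103^1 * 1907^1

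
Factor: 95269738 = 2^1 * 47634869^1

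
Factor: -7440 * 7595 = -1 * 2^4 * 3^1 * 5^2 * 7^2 * 31^2 = -56506800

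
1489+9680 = 11169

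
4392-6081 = -1689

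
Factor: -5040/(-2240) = 2^(-2) * 3^2 = 9/4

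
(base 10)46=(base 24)1m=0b101110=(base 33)1d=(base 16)2e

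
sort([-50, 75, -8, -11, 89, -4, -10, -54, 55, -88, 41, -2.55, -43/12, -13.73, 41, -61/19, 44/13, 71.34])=[-88, -54, -50, -13.73, -11, -10, -8, -4, -43/12, -61/19, -2.55, 44/13, 41, 41, 55, 71.34, 75, 89]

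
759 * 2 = 1518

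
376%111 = 43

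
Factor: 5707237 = 5707237^1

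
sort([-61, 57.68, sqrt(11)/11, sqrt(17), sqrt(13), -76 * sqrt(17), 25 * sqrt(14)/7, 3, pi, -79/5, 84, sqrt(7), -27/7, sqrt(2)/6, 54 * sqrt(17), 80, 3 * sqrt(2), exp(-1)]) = [-76 * sqrt(17), -61, -79/5, -27/7, sqrt(2)/6, sqrt(11)/11, exp(-1), sqrt(7), 3, pi, sqrt(13), sqrt(17), 3 * sqrt(2), 25 * sqrt(14)/7, 57.68, 80, 84, 54 * sqrt(17)]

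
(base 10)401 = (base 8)621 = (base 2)110010001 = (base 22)i5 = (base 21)j2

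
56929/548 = 103 + 485/548 ≈ 103.89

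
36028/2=18014=18014.00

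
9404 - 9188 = 216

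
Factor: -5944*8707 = -1*2^3*743^1*8707^1 = -51754408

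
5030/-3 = -1676 - 2/3 ≈ -1676.67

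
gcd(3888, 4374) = 486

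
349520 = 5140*68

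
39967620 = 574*69630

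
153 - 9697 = -9544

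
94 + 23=117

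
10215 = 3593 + 6622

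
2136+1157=3293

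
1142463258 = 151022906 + 991440352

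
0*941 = 0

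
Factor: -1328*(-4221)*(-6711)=-1*2^4*3^3*7^1*67^1*83^1*2237^1=-37618429968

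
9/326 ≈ 0.0276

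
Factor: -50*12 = -1*2^3*3^1*5^2 = -600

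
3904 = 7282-3378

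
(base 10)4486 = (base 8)10606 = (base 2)1000110000110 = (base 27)644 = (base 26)6ge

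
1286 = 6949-5663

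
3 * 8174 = 24522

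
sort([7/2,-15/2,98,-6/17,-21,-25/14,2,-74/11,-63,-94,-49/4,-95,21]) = [-95,-94,-63,-21,-49/4,-15/2,-74/11,-25/14,-6/17,2,7/2,21,98]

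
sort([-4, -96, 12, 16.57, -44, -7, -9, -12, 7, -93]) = [-96, -93, -44, -12, -9, -7, -4, 7, 12, 16.57]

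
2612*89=232468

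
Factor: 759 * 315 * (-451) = -1 * 3^3 * 5^1 * 7^1 * 11^2 * 23^1 * 41^1 = -107827335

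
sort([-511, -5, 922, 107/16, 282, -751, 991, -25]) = [-751, -511, -25, -5, 107/16, 282, 922, 991]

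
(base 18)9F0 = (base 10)3186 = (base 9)4330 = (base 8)6162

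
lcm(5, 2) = 10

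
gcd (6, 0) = 6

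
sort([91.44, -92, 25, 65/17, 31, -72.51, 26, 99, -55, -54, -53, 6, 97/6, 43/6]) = [-92, -72.51, -55, -54, -53, 65/17, 6, 43/6, 97/6, 25, 26, 31, 91.44, 99]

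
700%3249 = 700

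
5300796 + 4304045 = 9604841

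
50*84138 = 4206900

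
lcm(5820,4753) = 285180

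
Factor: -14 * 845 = -1 * 2^1 * 5^1 * 7^1 * 13^2 = -11830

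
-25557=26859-52416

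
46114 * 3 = 138342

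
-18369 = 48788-67157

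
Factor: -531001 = -1 * 23^1 * 23087^1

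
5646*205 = 1157430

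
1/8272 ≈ 0.000121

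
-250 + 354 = 104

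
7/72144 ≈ 0.0000970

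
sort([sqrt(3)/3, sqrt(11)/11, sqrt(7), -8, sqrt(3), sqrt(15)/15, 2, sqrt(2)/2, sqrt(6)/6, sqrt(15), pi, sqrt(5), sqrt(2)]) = [-8, sqrt(15)/15, sqrt(11)/11, sqrt(6)/6, sqrt(3)/3, sqrt(2)/2, sqrt(2), sqrt(3), 2, sqrt(5), sqrt(7), pi, sqrt(15)]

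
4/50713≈0.0000789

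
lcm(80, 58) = 2320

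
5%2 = 1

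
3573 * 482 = 1722186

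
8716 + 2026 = 10742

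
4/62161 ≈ 0.0000643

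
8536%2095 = 156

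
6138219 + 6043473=12181692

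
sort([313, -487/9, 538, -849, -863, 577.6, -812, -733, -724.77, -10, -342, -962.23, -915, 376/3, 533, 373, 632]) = [-962.23, -915, -863, -849, -812, -733, -724.77, -342, -487/9, -10, 376/3, 313, 373, 533, 538, 577.6, 632]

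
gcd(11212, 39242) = 5606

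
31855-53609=-21754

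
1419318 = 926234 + 493084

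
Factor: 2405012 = 2^2*101^1*5953^1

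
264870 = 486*545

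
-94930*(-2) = 189860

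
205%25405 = 205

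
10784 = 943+9841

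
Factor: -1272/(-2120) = 3^1 * 5^(-1) = 3/5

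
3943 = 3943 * 1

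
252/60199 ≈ 0.00419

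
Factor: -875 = -1 * 5^3 * 7^1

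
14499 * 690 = 10004310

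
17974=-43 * (-418)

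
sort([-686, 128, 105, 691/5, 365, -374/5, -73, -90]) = [-686, -90, -374/5, -73, 105, 128, 691/5, 365]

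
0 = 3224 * 0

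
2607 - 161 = 2446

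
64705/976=66 + 289/976 ≈ 66.30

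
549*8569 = 4704381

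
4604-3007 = 1597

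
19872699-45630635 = -25757936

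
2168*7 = 15176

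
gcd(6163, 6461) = 1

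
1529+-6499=-4970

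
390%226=164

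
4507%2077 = 353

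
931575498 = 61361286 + 870214212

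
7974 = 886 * 9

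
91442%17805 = 2417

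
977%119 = 25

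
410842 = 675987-265145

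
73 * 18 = 1314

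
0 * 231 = 0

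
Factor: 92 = 2^2 * 23^1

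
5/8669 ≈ 0.000577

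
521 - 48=473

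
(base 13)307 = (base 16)202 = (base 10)514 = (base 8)1002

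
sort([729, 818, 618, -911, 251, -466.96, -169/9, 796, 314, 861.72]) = [-911, -466.96, -169/9, 251, 314, 618, 729, 796, 818, 861.72]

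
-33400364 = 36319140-69719504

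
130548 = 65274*2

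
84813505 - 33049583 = 51763922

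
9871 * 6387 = 63046077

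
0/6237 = 0 = 0.00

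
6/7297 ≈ 0.000822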